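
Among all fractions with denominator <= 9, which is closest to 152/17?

80/9

Expand x = 152/17 as a continued fraction with the Euclidean algorithm:
  152 = 8*17 + 16, so a_0 = 8.
  17 = 1*16 + 1, so a_1 = 1.
  16 = 16*1 + 0, so a_2 = 16.
so x = [8; 1, 16].
Convergents (p_i = a_i*p_{i-1} + p_{i-2}, q_i = a_i*q_{i-1} + q_{i-2} with p_{-2}=0, p_{-1}=1, q_{-2}=1, q_{-1}=0), until the denominator exceeds 9:
  i=0: a_0=8, p_0 = 8*1 + 0 = 8, q_0 = 8*0 + 1 = 1.
  i=1: a_1=1, p_1 = 1*8 + 1 = 9, q_1 = 1*1 + 0 = 1.
  i=2: a_2=16, p_2 = 16*9 + 8 = 152, q_2 = 16*1 + 1 = 17.
q_2 = 17 > 9, so the last convergent with denominator <= 9 is p_1/q_1 = 9/1.
The closest fraction with denominator <= 9 is either p_1/q_1 or the intermediate fraction (k*p_1 + p_0)/(k*q_1 + q_0) with the largest k >= 1 whose denominator stays <= 9; these approach x as k grows, and every other convergent or intermediate fraction in range is farther away.
Largest k: floor((9 - q_0)/q_1) = floor((9 - 1)/1) = 8.
That gives (8*9 + 8)/(8*1 + 1) = 80/9.
Compare the errors: |x - 9/1| = |152*1 - 9*17|/(17*1) = 1/17, and |x - 80/9| = |152*9 - 80*17|/(17*9) = 8/153.
Cross-multiplying, 8*17 = 136 < 153 = 1*153, so 8/153 is smaller: the intermediate fraction 80/9 is closer to x than 9/1.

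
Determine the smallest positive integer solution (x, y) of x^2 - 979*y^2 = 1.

(x, y) = (360449, 11520)

First expand sqrt(979) as a continued fraction. With x_i = (sqrt(979) + m_i)/d_i and (m_0, d_0) = (0, 1): a_0 = floor(sqrt(979)) = 31, since 31^2 = 961 <= 979 < 1024 = 32^2.
Iterate m_{i+1} = d_i*a_i - m_i, d_{i+1} = (979 - m_{i+1}^2)/d_i, a_{i+1} = floor((a_0 + m_{i+1})/d_{i+1}):
  m_1 = 1*31 - 0 = 31, d_1 = (979 - 31^2)/1 = 18/1 = 18, a_1 = floor((31 + 31)/18) = 3.
  m_2 = 18*3 - 31 = 23, d_2 = (979 - 23^2)/18 = 450/18 = 25, a_2 = floor((31 + 23)/25) = 2.
  m_3 = 25*2 - 23 = 27, d_3 = (979 - 27^2)/25 = 250/25 = 10, a_3 = floor((31 + 27)/10) = 5.
  m_4 = 10*5 - 27 = 23, d_4 = (979 - 23^2)/10 = 450/10 = 45, a_4 = floor((31 + 23)/45) = 1.
  m_5 = 45*1 - 23 = 22, d_5 = (979 - 22^2)/45 = 495/45 = 11, a_5 = floor((31 + 22)/11) = 4.
  m_6 = 11*4 - 22 = 22, d_6 = (979 - 22^2)/11 = 495/11 = 45, a_6 = floor((31 + 22)/45) = 1.
  m_7 = 45*1 - 22 = 23, d_7 = (979 - 23^2)/45 = 450/45 = 10, a_7 = floor((31 + 23)/10) = 5.
  m_8 = 10*5 - 23 = 27, d_8 = (979 - 27^2)/10 = 250/10 = 25, a_8 = floor((31 + 27)/25) = 2.
  m_9 = 25*2 - 27 = 23, d_9 = (979 - 23^2)/25 = 450/25 = 18, a_9 = floor((31 + 23)/18) = 3.
  m_10 = 18*3 - 23 = 31, d_10 = (979 - 31^2)/18 = 18/18 = 1, a_10 = floor((31 + 31)/1) = 62.
  m_11 = 1*62 - 31 = 31, d_11 = (979 - 31^2)/1 = 18/1 = 18: (m_11, d_11) = (m_1, d_1) = (31, 18), so from here the quotients repeat a_1, ..., a_10; the period length is 10.
So sqrt(979) = [31; (3, 2, 5, 1, 4, 1, 5, 2, 3, 62)] with period length k = 10.
k is even, so the fundamental solution of x^2 - 979y^2 = 1 is (p_{k-1}, q_{k-1}) = (p_9, q_9); compute convergents through index 9.
Convergents (p_i = a_i*p_{i-1} + p_{i-2}, q_i = a_i*q_{i-1} + q_{i-2} with p_{-2}=0, p_{-1}=1, q_{-2}=1, q_{-1}=0):
  i=0: a_0=31, p_0 = 31*1 + 0 = 31, q_0 = 31*0 + 1 = 1.
  i=1: a_1=3, p_1 = 3*31 + 1 = 94, q_1 = 3*1 + 0 = 3.
  i=2: a_2=2, p_2 = 2*94 + 31 = 219, q_2 = 2*3 + 1 = 7.
  i=3: a_3=5, p_3 = 5*219 + 94 = 1189, q_3 = 5*7 + 3 = 38.
  i=4: a_4=1, p_4 = 1*1189 + 219 = 1408, q_4 = 1*38 + 7 = 45.
  i=5: a_5=4, p_5 = 4*1408 + 1189 = 6821, q_5 = 4*45 + 38 = 218.
  i=6: a_6=1, p_6 = 1*6821 + 1408 = 8229, q_6 = 1*218 + 45 = 263.
  i=7: a_7=5, p_7 = 5*8229 + 6821 = 47966, q_7 = 5*263 + 218 = 1533.
  i=8: a_8=2, p_8 = 2*47966 + 8229 = 104161, q_8 = 2*1533 + 263 = 3329.
  i=9: a_9=3, p_9 = 3*104161 + 47966 = 360449, q_9 = 3*3329 + 1533 = 11520.
Check: 360449^2 - 979*11520^2 = 129923481601 - 129923481600 = 1, so (x, y) = (360449, 11520) solves the equation, and by the theorem it is the least positive solution.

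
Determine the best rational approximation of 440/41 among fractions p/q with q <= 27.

279/26

Expand x = 440/41 as a continued fraction with the Euclidean algorithm:
  440 = 10*41 + 30, so a_0 = 10.
  41 = 1*30 + 11, so a_1 = 1.
  30 = 2*11 + 8, so a_2 = 2.
  11 = 1*8 + 3, so a_3 = 1.
  8 = 2*3 + 2, so a_4 = 2.
  3 = 1*2 + 1, so a_5 = 1.
  2 = 2*1 + 0, so a_6 = 2.
so x = [10; 1, 2, 1, 2, 1, 2].
Convergents (p_i = a_i*p_{i-1} + p_{i-2}, q_i = a_i*q_{i-1} + q_{i-2} with p_{-2}=0, p_{-1}=1, q_{-2}=1, q_{-1}=0), until the denominator exceeds 27:
  i=0: a_0=10, p_0 = 10*1 + 0 = 10, q_0 = 10*0 + 1 = 1.
  i=1: a_1=1, p_1 = 1*10 + 1 = 11, q_1 = 1*1 + 0 = 1.
  i=2: a_2=2, p_2 = 2*11 + 10 = 32, q_2 = 2*1 + 1 = 3.
  i=3: a_3=1, p_3 = 1*32 + 11 = 43, q_3 = 1*3 + 1 = 4.
  i=4: a_4=2, p_4 = 2*43 + 32 = 118, q_4 = 2*4 + 3 = 11.
  i=5: a_5=1, p_5 = 1*118 + 43 = 161, q_5 = 1*11 + 4 = 15.
  i=6: a_6=2, p_6 = 2*161 + 118 = 440, q_6 = 2*15 + 11 = 41.
q_6 = 41 > 27, so the last convergent with denominator <= 27 is p_5/q_5 = 161/15.
The closest fraction with denominator <= 27 is either p_5/q_5 or the intermediate fraction (k*p_5 + p_4)/(k*q_5 + q_4) with the largest k >= 1 whose denominator stays <= 27; these approach x as k grows, and every other convergent or intermediate fraction in range is farther away.
Largest k: floor((27 - q_4)/q_5) = floor((27 - 11)/15) = 1.
That gives (1*161 + 118)/(1*15 + 11) = 279/26.
Compare the errors: |x - 161/15| = |440*15 - 161*41|/(41*15) = 1/615, and |x - 279/26| = |440*26 - 279*41|/(41*26) = 1/1066.
Cross-multiplying, 1*615 = 615 < 1066 = 1*1066, so 1/1066 is smaller: the intermediate fraction 279/26 is closer to x than 161/15.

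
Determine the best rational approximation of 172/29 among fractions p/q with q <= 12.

71/12

Expand x = 172/29 as a continued fraction with the Euclidean algorithm:
  172 = 5*29 + 27, so a_0 = 5.
  29 = 1*27 + 2, so a_1 = 1.
  27 = 13*2 + 1, so a_2 = 13.
  2 = 2*1 + 0, so a_3 = 2.
so x = [5; 1, 13, 2].
Convergents (p_i = a_i*p_{i-1} + p_{i-2}, q_i = a_i*q_{i-1} + q_{i-2} with p_{-2}=0, p_{-1}=1, q_{-2}=1, q_{-1}=0), until the denominator exceeds 12:
  i=0: a_0=5, p_0 = 5*1 + 0 = 5, q_0 = 5*0 + 1 = 1.
  i=1: a_1=1, p_1 = 1*5 + 1 = 6, q_1 = 1*1 + 0 = 1.
  i=2: a_2=13, p_2 = 13*6 + 5 = 83, q_2 = 13*1 + 1 = 14.
q_2 = 14 > 12, so the last convergent with denominator <= 12 is p_1/q_1 = 6/1.
The closest fraction with denominator <= 12 is either p_1/q_1 or the intermediate fraction (k*p_1 + p_0)/(k*q_1 + q_0) with the largest k >= 1 whose denominator stays <= 12; these approach x as k grows, and every other convergent or intermediate fraction in range is farther away.
Largest k: floor((12 - q_0)/q_1) = floor((12 - 1)/1) = 11.
That gives (11*6 + 5)/(11*1 + 1) = 71/12.
Compare the errors: |x - 6/1| = |172*1 - 6*29|/(29*1) = 2/29, and |x - 71/12| = |172*12 - 71*29|/(29*12) = 5/348.
Cross-multiplying, 5*29 = 145 < 696 = 2*348, so 5/348 is smaller: the intermediate fraction 71/12 is closer to x than 6/1.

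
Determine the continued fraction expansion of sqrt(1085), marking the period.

[32; (1, 15, 2, 15, 1, 64)]

Write x_i = (sqrt(1085) + m_i)/d_i with (m_0, d_0) = (0, 1). a_0 = floor(sqrt(1085)) = 32, since 32^2 = 1024 <= 1085 < 1089 = 33^2.
Iterate m_{i+1} = d_i*a_i - m_i, d_{i+1} = (1085 - m_{i+1}^2)/d_i, a_{i+1} = floor((a_0 + m_{i+1})/d_{i+1}):
  m_1 = 1*32 - 0 = 32, d_1 = (1085 - 32^2)/1 = 61/1 = 61, a_1 = floor((32 + 32)/61) = 1.
  m_2 = 61*1 - 32 = 29, d_2 = (1085 - 29^2)/61 = 244/61 = 4, a_2 = floor((32 + 29)/4) = 15.
  m_3 = 4*15 - 29 = 31, d_3 = (1085 - 31^2)/4 = 124/4 = 31, a_3 = floor((32 + 31)/31) = 2.
  m_4 = 31*2 - 31 = 31, d_4 = (1085 - 31^2)/31 = 124/31 = 4, a_4 = floor((32 + 31)/4) = 15.
  m_5 = 4*15 - 31 = 29, d_5 = (1085 - 29^2)/4 = 244/4 = 61, a_5 = floor((32 + 29)/61) = 1.
  m_6 = 61*1 - 29 = 32, d_6 = (1085 - 32^2)/61 = 61/61 = 1, a_6 = floor((32 + 32)/1) = 64.
  m_7 = 1*64 - 32 = 32, d_7 = (1085 - 32^2)/1 = 61/1 = 61: (m_7, d_7) = (m_1, d_1) = (32, 61), so from here the quotients repeat a_1, ..., a_6; the period length is 6.
Hence the expansion of sqrt(1085) is a_0 = 32 followed by the repeating block 1, 15, 2, 15, 1, 64 (period 6).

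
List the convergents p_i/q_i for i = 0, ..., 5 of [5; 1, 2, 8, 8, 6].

Using the convergent recurrence p_i = a_i*p_{i-1} + p_{i-2}, q_i = a_i*q_{i-1} + q_{i-2} with p_{-2}=0, p_{-1}=1, q_{-2}=1, q_{-1}=0:
  i=0: a_0=5, p_0 = 5*1 + 0 = 5, q_0 = 5*0 + 1 = 1.
  i=1: a_1=1, p_1 = 1*5 + 1 = 6, q_1 = 1*1 + 0 = 1.
  i=2: a_2=2, p_2 = 2*6 + 5 = 17, q_2 = 2*1 + 1 = 3.
  i=3: a_3=8, p_3 = 8*17 + 6 = 142, q_3 = 8*3 + 1 = 25.
  i=4: a_4=8, p_4 = 8*142 + 17 = 1153, q_4 = 8*25 + 3 = 203.
  i=5: a_5=6, p_5 = 6*1153 + 142 = 7060, q_5 = 6*203 + 25 = 1243.

5/1, 6/1, 17/3, 142/25, 1153/203, 7060/1243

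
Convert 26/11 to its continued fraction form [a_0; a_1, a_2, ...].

Run the Euclidean algorithm on 26 and 11; the successive quotients are the partial quotients a_0, a_1, ... (each step inverts the fractional part left over by the previous one):
  26 = 2*11 + 4, so a_0 = 2.
  11 = 2*4 + 3, so a_1 = 2.
  4 = 1*3 + 1, so a_2 = 1.
  3 = 3*1 + 0, so a_3 = 3.
The remainder reaches 0 after 4 divisions, so the expansion has 4 partial quotients, read off in order.

[2; 2, 1, 3]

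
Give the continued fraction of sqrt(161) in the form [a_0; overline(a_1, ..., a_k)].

Write x_i = (sqrt(161) + m_i)/d_i with (m_0, d_0) = (0, 1). a_0 = floor(sqrt(161)) = 12, since 12^2 = 144 <= 161 < 169 = 13^2.
Iterate m_{i+1} = d_i*a_i - m_i, d_{i+1} = (161 - m_{i+1}^2)/d_i, a_{i+1} = floor((a_0 + m_{i+1})/d_{i+1}):
  m_1 = 1*12 - 0 = 12, d_1 = (161 - 12^2)/1 = 17/1 = 17, a_1 = floor((12 + 12)/17) = 1.
  m_2 = 17*1 - 12 = 5, d_2 = (161 - 5^2)/17 = 136/17 = 8, a_2 = floor((12 + 5)/8) = 2.
  m_3 = 8*2 - 5 = 11, d_3 = (161 - 11^2)/8 = 40/8 = 5, a_3 = floor((12 + 11)/5) = 4.
  m_4 = 5*4 - 11 = 9, d_4 = (161 - 9^2)/5 = 80/5 = 16, a_4 = floor((12 + 9)/16) = 1.
  m_5 = 16*1 - 9 = 7, d_5 = (161 - 7^2)/16 = 112/16 = 7, a_5 = floor((12 + 7)/7) = 2.
  m_6 = 7*2 - 7 = 7, d_6 = (161 - 7^2)/7 = 112/7 = 16, a_6 = floor((12 + 7)/16) = 1.
  m_7 = 16*1 - 7 = 9, d_7 = (161 - 9^2)/16 = 80/16 = 5, a_7 = floor((12 + 9)/5) = 4.
  m_8 = 5*4 - 9 = 11, d_8 = (161 - 11^2)/5 = 40/5 = 8, a_8 = floor((12 + 11)/8) = 2.
  m_9 = 8*2 - 11 = 5, d_9 = (161 - 5^2)/8 = 136/8 = 17, a_9 = floor((12 + 5)/17) = 1.
  m_10 = 17*1 - 5 = 12, d_10 = (161 - 12^2)/17 = 17/17 = 1, a_10 = floor((12 + 12)/1) = 24.
  m_11 = 1*24 - 12 = 12, d_11 = (161 - 12^2)/1 = 17/1 = 17: (m_11, d_11) = (m_1, d_1) = (12, 17), so from here the quotients repeat a_1, ..., a_10; the period length is 10.
Hence the expansion of sqrt(161) is a_0 = 12 followed by the repeating block 1, 2, 4, 1, 2, 1, 4, 2, 1, 24 (period 10).

[12; overline(1, 2, 4, 1, 2, 1, 4, 2, 1, 24)]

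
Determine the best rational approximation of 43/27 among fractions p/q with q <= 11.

8/5

Expand x = 43/27 as a continued fraction with the Euclidean algorithm:
  43 = 1*27 + 16, so a_0 = 1.
  27 = 1*16 + 11, so a_1 = 1.
  16 = 1*11 + 5, so a_2 = 1.
  11 = 2*5 + 1, so a_3 = 2.
  5 = 5*1 + 0, so a_4 = 5.
so x = [1; 1, 1, 2, 5].
Convergents (p_i = a_i*p_{i-1} + p_{i-2}, q_i = a_i*q_{i-1} + q_{i-2} with p_{-2}=0, p_{-1}=1, q_{-2}=1, q_{-1}=0), until the denominator exceeds 11:
  i=0: a_0=1, p_0 = 1*1 + 0 = 1, q_0 = 1*0 + 1 = 1.
  i=1: a_1=1, p_1 = 1*1 + 1 = 2, q_1 = 1*1 + 0 = 1.
  i=2: a_2=1, p_2 = 1*2 + 1 = 3, q_2 = 1*1 + 1 = 2.
  i=3: a_3=2, p_3 = 2*3 + 2 = 8, q_3 = 2*2 + 1 = 5.
  i=4: a_4=5, p_4 = 5*8 + 3 = 43, q_4 = 5*5 + 2 = 27.
q_4 = 27 > 11, so the last convergent with denominator <= 11 is p_3/q_3 = 8/5.
The closest fraction with denominator <= 11 is either p_3/q_3 or the intermediate fraction (k*p_3 + p_2)/(k*q_3 + q_2) with the largest k >= 1 whose denominator stays <= 11; these approach x as k grows, and every other convergent or intermediate fraction in range is farther away.
Largest k: floor((11 - q_2)/q_3) = floor((11 - 2)/5) = 1.
That gives (1*8 + 3)/(1*5 + 2) = 11/7.
Compare the errors: |x - 8/5| = |43*5 - 8*27|/(27*5) = 1/135, and |x - 11/7| = |43*7 - 11*27|/(27*7) = 4/189.
Cross-multiplying, 1*189 = 189 < 540 = 4*135, so 1/135 is smaller: the convergent 8/5 is closer to x than 11/7.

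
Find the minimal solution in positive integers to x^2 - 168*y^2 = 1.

First expand sqrt(168) as a continued fraction. With x_i = (sqrt(168) + m_i)/d_i and (m_0, d_0) = (0, 1): a_0 = floor(sqrt(168)) = 12, since 12^2 = 144 <= 168 < 169 = 13^2.
Iterate m_{i+1} = d_i*a_i - m_i, d_{i+1} = (168 - m_{i+1}^2)/d_i, a_{i+1} = floor((a_0 + m_{i+1})/d_{i+1}):
  m_1 = 1*12 - 0 = 12, d_1 = (168 - 12^2)/1 = 24/1 = 24, a_1 = floor((12 + 12)/24) = 1.
  m_2 = 24*1 - 12 = 12, d_2 = (168 - 12^2)/24 = 24/24 = 1, a_2 = floor((12 + 12)/1) = 24.
  m_3 = 1*24 - 12 = 12, d_3 = (168 - 12^2)/1 = 24/1 = 24: (m_3, d_3) = (m_1, d_1) = (12, 24), so from here the quotients repeat a_1, a_2; the period length is 2.
So sqrt(168) = [12; (1, 24)] with period length k = 2.
k is even, so the fundamental solution of x^2 - 168y^2 = 1 is (p_{k-1}, q_{k-1}) = (p_1, q_1); compute convergents through index 1.
Convergents (p_i = a_i*p_{i-1} + p_{i-2}, q_i = a_i*q_{i-1} + q_{i-2} with p_{-2}=0, p_{-1}=1, q_{-2}=1, q_{-1}=0):
  i=0: a_0=12, p_0 = 12*1 + 0 = 12, q_0 = 12*0 + 1 = 1.
  i=1: a_1=1, p_1 = 1*12 + 1 = 13, q_1 = 1*1 + 0 = 1.
Check: 13^2 - 168*1^2 = 169 - 168 = 1, so (x, y) = (13, 1) solves the equation, and by the theorem it is the least positive solution.

(x, y) = (13, 1)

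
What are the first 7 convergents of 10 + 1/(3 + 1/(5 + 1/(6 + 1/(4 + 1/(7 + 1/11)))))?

10/1, 31/3, 165/16, 1021/99, 4249/412, 30764/2983, 342653/33225

Using the convergent recurrence p_i = a_i*p_{i-1} + p_{i-2}, q_i = a_i*q_{i-1} + q_{i-2} with p_{-2}=0, p_{-1}=1, q_{-2}=1, q_{-1}=0:
  i=0: a_0=10, p_0 = 10*1 + 0 = 10, q_0 = 10*0 + 1 = 1.
  i=1: a_1=3, p_1 = 3*10 + 1 = 31, q_1 = 3*1 + 0 = 3.
  i=2: a_2=5, p_2 = 5*31 + 10 = 165, q_2 = 5*3 + 1 = 16.
  i=3: a_3=6, p_3 = 6*165 + 31 = 1021, q_3 = 6*16 + 3 = 99.
  i=4: a_4=4, p_4 = 4*1021 + 165 = 4249, q_4 = 4*99 + 16 = 412.
  i=5: a_5=7, p_5 = 7*4249 + 1021 = 30764, q_5 = 7*412 + 99 = 2983.
  i=6: a_6=11, p_6 = 11*30764 + 4249 = 342653, q_6 = 11*2983 + 412 = 33225.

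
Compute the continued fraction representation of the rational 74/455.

[0; 6, 6, 1, 2, 1, 2]

Run the Euclidean algorithm on 74 and 455; the successive quotients are the partial quotients a_0, a_1, ... (each step inverts the fractional part left over by the previous one):
  74 = 0*455 + 74, so a_0 = 0.
  455 = 6*74 + 11, so a_1 = 6.
  74 = 6*11 + 8, so a_2 = 6.
  11 = 1*8 + 3, so a_3 = 1.
  8 = 2*3 + 2, so a_4 = 2.
  3 = 1*2 + 1, so a_5 = 1.
  2 = 2*1 + 0, so a_6 = 2.
The remainder reaches 0 after 7 divisions, so the expansion has 7 partial quotients, read off in order.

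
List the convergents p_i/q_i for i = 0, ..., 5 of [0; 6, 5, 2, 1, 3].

0/1, 1/6, 5/31, 11/68, 16/99, 59/365

Using the convergent recurrence p_i = a_i*p_{i-1} + p_{i-2}, q_i = a_i*q_{i-1} + q_{i-2} with p_{-2}=0, p_{-1}=1, q_{-2}=1, q_{-1}=0:
  i=0: a_0=0, p_0 = 0*1 + 0 = 0, q_0 = 0*0 + 1 = 1.
  i=1: a_1=6, p_1 = 6*0 + 1 = 1, q_1 = 6*1 + 0 = 6.
  i=2: a_2=5, p_2 = 5*1 + 0 = 5, q_2 = 5*6 + 1 = 31.
  i=3: a_3=2, p_3 = 2*5 + 1 = 11, q_3 = 2*31 + 6 = 68.
  i=4: a_4=1, p_4 = 1*11 + 5 = 16, q_4 = 1*68 + 31 = 99.
  i=5: a_5=3, p_5 = 3*16 + 11 = 59, q_5 = 3*99 + 68 = 365.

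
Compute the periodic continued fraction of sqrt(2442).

Write x_i = (sqrt(2442) + m_i)/d_i with (m_0, d_0) = (0, 1). a_0 = floor(sqrt(2442)) = 49, since 49^2 = 2401 <= 2442 < 2500 = 50^2.
Iterate m_{i+1} = d_i*a_i - m_i, d_{i+1} = (2442 - m_{i+1}^2)/d_i, a_{i+1} = floor((a_0 + m_{i+1})/d_{i+1}):
  m_1 = 1*49 - 0 = 49, d_1 = (2442 - 49^2)/1 = 41/1 = 41, a_1 = floor((49 + 49)/41) = 2.
  m_2 = 41*2 - 49 = 33, d_2 = (2442 - 33^2)/41 = 1353/41 = 33, a_2 = floor((49 + 33)/33) = 2.
  m_3 = 33*2 - 33 = 33, d_3 = (2442 - 33^2)/33 = 1353/33 = 41, a_3 = floor((49 + 33)/41) = 2.
  m_4 = 41*2 - 33 = 49, d_4 = (2442 - 49^2)/41 = 41/41 = 1, a_4 = floor((49 + 49)/1) = 98.
  m_5 = 1*98 - 49 = 49, d_5 = (2442 - 49^2)/1 = 41/1 = 41: (m_5, d_5) = (m_1, d_1) = (49, 41), so from here the quotients repeat a_1, ..., a_4; the period length is 4.
Hence the expansion of sqrt(2442) is a_0 = 49 followed by the repeating block 2, 2, 2, 98 (period 4).

[49; (2, 2, 2, 98)]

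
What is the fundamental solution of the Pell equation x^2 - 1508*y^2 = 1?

First expand sqrt(1508) as a continued fraction. With x_i = (sqrt(1508) + m_i)/d_i and (m_0, d_0) = (0, 1): a_0 = floor(sqrt(1508)) = 38, since 38^2 = 1444 <= 1508 < 1521 = 39^2.
Iterate m_{i+1} = d_i*a_i - m_i, d_{i+1} = (1508 - m_{i+1}^2)/d_i, a_{i+1} = floor((a_0 + m_{i+1})/d_{i+1}):
  m_1 = 1*38 - 0 = 38, d_1 = (1508 - 38^2)/1 = 64/1 = 64, a_1 = floor((38 + 38)/64) = 1.
  m_2 = 64*1 - 38 = 26, d_2 = (1508 - 26^2)/64 = 832/64 = 13, a_2 = floor((38 + 26)/13) = 4.
  m_3 = 13*4 - 26 = 26, d_3 = (1508 - 26^2)/13 = 832/13 = 64, a_3 = floor((38 + 26)/64) = 1.
  m_4 = 64*1 - 26 = 38, d_4 = (1508 - 38^2)/64 = 64/64 = 1, a_4 = floor((38 + 38)/1) = 76.
  m_5 = 1*76 - 38 = 38, d_5 = (1508 - 38^2)/1 = 64/1 = 64: (m_5, d_5) = (m_1, d_1) = (38, 64), so from here the quotients repeat a_1, ..., a_4; the period length is 4.
So sqrt(1508) = [38; (1, 4, 1, 76)] with period length k = 4.
k is even, so the fundamental solution of x^2 - 1508y^2 = 1 is (p_{k-1}, q_{k-1}) = (p_3, q_3); compute convergents through index 3.
Convergents (p_i = a_i*p_{i-1} + p_{i-2}, q_i = a_i*q_{i-1} + q_{i-2} with p_{-2}=0, p_{-1}=1, q_{-2}=1, q_{-1}=0):
  i=0: a_0=38, p_0 = 38*1 + 0 = 38, q_0 = 38*0 + 1 = 1.
  i=1: a_1=1, p_1 = 1*38 + 1 = 39, q_1 = 1*1 + 0 = 1.
  i=2: a_2=4, p_2 = 4*39 + 38 = 194, q_2 = 4*1 + 1 = 5.
  i=3: a_3=1, p_3 = 1*194 + 39 = 233, q_3 = 1*5 + 1 = 6.
Check: 233^2 - 1508*6^2 = 54289 - 54288 = 1, so (x, y) = (233, 6) solves the equation, and by the theorem it is the least positive solution.

(x, y) = (233, 6)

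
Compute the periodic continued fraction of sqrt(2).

[1; (2)]

Write x_i = (sqrt(2) + m_i)/d_i with (m_0, d_0) = (0, 1). a_0 = floor(sqrt(2)) = 1, since 1^2 = 1 <= 2 < 4 = 2^2.
Iterate m_{i+1} = d_i*a_i - m_i, d_{i+1} = (2 - m_{i+1}^2)/d_i, a_{i+1} = floor((a_0 + m_{i+1})/d_{i+1}):
  m_1 = 1*1 - 0 = 1, d_1 = (2 - 1^2)/1 = 1/1 = 1, a_1 = floor((1 + 1)/1) = 2.
  m_2 = 1*2 - 1 = 1, d_2 = (2 - 1^2)/1 = 1/1 = 1: (m_2, d_2) = (m_1, d_1) = (1, 1), so from here the quotient a_1 repeats; the period length is 1.
Hence the expansion of sqrt(2) is a_0 = 1 followed by the repeating block 2 (period 1).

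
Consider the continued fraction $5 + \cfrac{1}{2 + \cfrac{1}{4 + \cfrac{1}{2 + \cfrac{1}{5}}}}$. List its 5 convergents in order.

5/1, 11/2, 49/9, 109/20, 594/109

Using the convergent recurrence p_i = a_i*p_{i-1} + p_{i-2}, q_i = a_i*q_{i-1} + q_{i-2} with p_{-2}=0, p_{-1}=1, q_{-2}=1, q_{-1}=0:
  i=0: a_0=5, p_0 = 5*1 + 0 = 5, q_0 = 5*0 + 1 = 1.
  i=1: a_1=2, p_1 = 2*5 + 1 = 11, q_1 = 2*1 + 0 = 2.
  i=2: a_2=4, p_2 = 4*11 + 5 = 49, q_2 = 4*2 + 1 = 9.
  i=3: a_3=2, p_3 = 2*49 + 11 = 109, q_3 = 2*9 + 2 = 20.
  i=4: a_4=5, p_4 = 5*109 + 49 = 594, q_4 = 5*20 + 9 = 109.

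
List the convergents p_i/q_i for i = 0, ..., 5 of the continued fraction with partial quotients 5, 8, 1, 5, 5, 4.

Using the convergent recurrence p_i = a_i*p_{i-1} + p_{i-2}, q_i = a_i*q_{i-1} + q_{i-2} with p_{-2}=0, p_{-1}=1, q_{-2}=1, q_{-1}=0:
  i=0: a_0=5, p_0 = 5*1 + 0 = 5, q_0 = 5*0 + 1 = 1.
  i=1: a_1=8, p_1 = 8*5 + 1 = 41, q_1 = 8*1 + 0 = 8.
  i=2: a_2=1, p_2 = 1*41 + 5 = 46, q_2 = 1*8 + 1 = 9.
  i=3: a_3=5, p_3 = 5*46 + 41 = 271, q_3 = 5*9 + 8 = 53.
  i=4: a_4=5, p_4 = 5*271 + 46 = 1401, q_4 = 5*53 + 9 = 274.
  i=5: a_5=4, p_5 = 4*1401 + 271 = 5875, q_5 = 4*274 + 53 = 1149.

5/1, 41/8, 46/9, 271/53, 1401/274, 5875/1149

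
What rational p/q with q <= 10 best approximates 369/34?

76/7

Expand x = 369/34 as a continued fraction with the Euclidean algorithm:
  369 = 10*34 + 29, so a_0 = 10.
  34 = 1*29 + 5, so a_1 = 1.
  29 = 5*5 + 4, so a_2 = 5.
  5 = 1*4 + 1, so a_3 = 1.
  4 = 4*1 + 0, so a_4 = 4.
so x = [10; 1, 5, 1, 4].
Convergents (p_i = a_i*p_{i-1} + p_{i-2}, q_i = a_i*q_{i-1} + q_{i-2} with p_{-2}=0, p_{-1}=1, q_{-2}=1, q_{-1}=0), until the denominator exceeds 10:
  i=0: a_0=10, p_0 = 10*1 + 0 = 10, q_0 = 10*0 + 1 = 1.
  i=1: a_1=1, p_1 = 1*10 + 1 = 11, q_1 = 1*1 + 0 = 1.
  i=2: a_2=5, p_2 = 5*11 + 10 = 65, q_2 = 5*1 + 1 = 6.
  i=3: a_3=1, p_3 = 1*65 + 11 = 76, q_3 = 1*6 + 1 = 7.
  i=4: a_4=4, p_4 = 4*76 + 65 = 369, q_4 = 4*7 + 6 = 34.
q_4 = 34 > 10, so the last convergent with denominator <= 10 is p_3/q_3 = 76/7.
The closest fraction with denominator <= 10 is either p_3/q_3 or the intermediate fraction (k*p_3 + p_2)/(k*q_3 + q_2) with the largest k >= 1 whose denominator stays <= 10; these approach x as k grows, and every other convergent or intermediate fraction in range is farther away.
Largest k: floor((10 - q_2)/q_3) = floor((10 - 6)/7) = 0.
Since k = 0, no intermediate fraction beyond p_3/q_3 has denominator <= 10, so the convergent 76/7 is the closest (its error is |369*7 - 76*34|/(34*7) = 1/238).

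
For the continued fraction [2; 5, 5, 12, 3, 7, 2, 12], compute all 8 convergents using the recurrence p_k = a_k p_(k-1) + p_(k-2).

Using the convergent recurrence p_i = a_i*p_{i-1} + p_{i-2}, q_i = a_i*q_{i-1} + q_{i-2} with p_{-2}=0, p_{-1}=1, q_{-2}=1, q_{-1}=0:
  i=0: a_0=2, p_0 = 2*1 + 0 = 2, q_0 = 2*0 + 1 = 1.
  i=1: a_1=5, p_1 = 5*2 + 1 = 11, q_1 = 5*1 + 0 = 5.
  i=2: a_2=5, p_2 = 5*11 + 2 = 57, q_2 = 5*5 + 1 = 26.
  i=3: a_3=12, p_3 = 12*57 + 11 = 695, q_3 = 12*26 + 5 = 317.
  i=4: a_4=3, p_4 = 3*695 + 57 = 2142, q_4 = 3*317 + 26 = 977.
  i=5: a_5=7, p_5 = 7*2142 + 695 = 15689, q_5 = 7*977 + 317 = 7156.
  i=6: a_6=2, p_6 = 2*15689 + 2142 = 33520, q_6 = 2*7156 + 977 = 15289.
  i=7: a_7=12, p_7 = 12*33520 + 15689 = 417929, q_7 = 12*15289 + 7156 = 190624.

2/1, 11/5, 57/26, 695/317, 2142/977, 15689/7156, 33520/15289, 417929/190624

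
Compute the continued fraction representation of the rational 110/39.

Run the Euclidean algorithm on 110 and 39; the successive quotients are the partial quotients a_0, a_1, ... (each step inverts the fractional part left over by the previous one):
  110 = 2*39 + 32, so a_0 = 2.
  39 = 1*32 + 7, so a_1 = 1.
  32 = 4*7 + 4, so a_2 = 4.
  7 = 1*4 + 3, so a_3 = 1.
  4 = 1*3 + 1, so a_4 = 1.
  3 = 3*1 + 0, so a_5 = 3.
The remainder reaches 0 after 6 divisions, so the expansion has 6 partial quotients, read off in order.

[2; 1, 4, 1, 1, 3]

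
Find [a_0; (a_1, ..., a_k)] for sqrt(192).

Write x_i = (sqrt(192) + m_i)/d_i with (m_0, d_0) = (0, 1). a_0 = floor(sqrt(192)) = 13, since 13^2 = 169 <= 192 < 196 = 14^2.
Iterate m_{i+1} = d_i*a_i - m_i, d_{i+1} = (192 - m_{i+1}^2)/d_i, a_{i+1} = floor((a_0 + m_{i+1})/d_{i+1}):
  m_1 = 1*13 - 0 = 13, d_1 = (192 - 13^2)/1 = 23/1 = 23, a_1 = floor((13 + 13)/23) = 1.
  m_2 = 23*1 - 13 = 10, d_2 = (192 - 10^2)/23 = 92/23 = 4, a_2 = floor((13 + 10)/4) = 5.
  m_3 = 4*5 - 10 = 10, d_3 = (192 - 10^2)/4 = 92/4 = 23, a_3 = floor((13 + 10)/23) = 1.
  m_4 = 23*1 - 10 = 13, d_4 = (192 - 13^2)/23 = 23/23 = 1, a_4 = floor((13 + 13)/1) = 26.
  m_5 = 1*26 - 13 = 13, d_5 = (192 - 13^2)/1 = 23/1 = 23: (m_5, d_5) = (m_1, d_1) = (13, 23), so from here the quotients repeat a_1, ..., a_4; the period length is 4.
Hence the expansion of sqrt(192) is a_0 = 13 followed by the repeating block 1, 5, 1, 26 (period 4).

[13; (1, 5, 1, 26)]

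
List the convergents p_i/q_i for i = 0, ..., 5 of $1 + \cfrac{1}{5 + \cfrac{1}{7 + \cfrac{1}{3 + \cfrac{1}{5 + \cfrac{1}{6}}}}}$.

Using the convergent recurrence p_i = a_i*p_{i-1} + p_{i-2}, q_i = a_i*q_{i-1} + q_{i-2} with p_{-2}=0, p_{-1}=1, q_{-2}=1, q_{-1}=0:
  i=0: a_0=1, p_0 = 1*1 + 0 = 1, q_0 = 1*0 + 1 = 1.
  i=1: a_1=5, p_1 = 5*1 + 1 = 6, q_1 = 5*1 + 0 = 5.
  i=2: a_2=7, p_2 = 7*6 + 1 = 43, q_2 = 7*5 + 1 = 36.
  i=3: a_3=3, p_3 = 3*43 + 6 = 135, q_3 = 3*36 + 5 = 113.
  i=4: a_4=5, p_4 = 5*135 + 43 = 718, q_4 = 5*113 + 36 = 601.
  i=5: a_5=6, p_5 = 6*718 + 135 = 4443, q_5 = 6*601 + 113 = 3719.

1/1, 6/5, 43/36, 135/113, 718/601, 4443/3719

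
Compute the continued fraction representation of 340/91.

[3; 1, 2, 1, 3, 1, 4]

Run the Euclidean algorithm on 340 and 91; the successive quotients are the partial quotients a_0, a_1, ... (each step inverts the fractional part left over by the previous one):
  340 = 3*91 + 67, so a_0 = 3.
  91 = 1*67 + 24, so a_1 = 1.
  67 = 2*24 + 19, so a_2 = 2.
  24 = 1*19 + 5, so a_3 = 1.
  19 = 3*5 + 4, so a_4 = 3.
  5 = 1*4 + 1, so a_5 = 1.
  4 = 4*1 + 0, so a_6 = 4.
The remainder reaches 0 after 7 divisions, so the expansion has 7 partial quotients, read off in order.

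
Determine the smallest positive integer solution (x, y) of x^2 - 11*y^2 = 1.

First expand sqrt(11) as a continued fraction. With x_i = (sqrt(11) + m_i)/d_i and (m_0, d_0) = (0, 1): a_0 = floor(sqrt(11)) = 3, since 3^2 = 9 <= 11 < 16 = 4^2.
Iterate m_{i+1} = d_i*a_i - m_i, d_{i+1} = (11 - m_{i+1}^2)/d_i, a_{i+1} = floor((a_0 + m_{i+1})/d_{i+1}):
  m_1 = 1*3 - 0 = 3, d_1 = (11 - 3^2)/1 = 2/1 = 2, a_1 = floor((3 + 3)/2) = 3.
  m_2 = 2*3 - 3 = 3, d_2 = (11 - 3^2)/2 = 2/2 = 1, a_2 = floor((3 + 3)/1) = 6.
  m_3 = 1*6 - 3 = 3, d_3 = (11 - 3^2)/1 = 2/1 = 2: (m_3, d_3) = (m_1, d_1) = (3, 2), so from here the quotients repeat a_1, a_2; the period length is 2.
So sqrt(11) = [3; (3, 6)] with period length k = 2.
k is even, so the fundamental solution of x^2 - 11y^2 = 1 is (p_{k-1}, q_{k-1}) = (p_1, q_1); compute convergents through index 1.
Convergents (p_i = a_i*p_{i-1} + p_{i-2}, q_i = a_i*q_{i-1} + q_{i-2} with p_{-2}=0, p_{-1}=1, q_{-2}=1, q_{-1}=0):
  i=0: a_0=3, p_0 = 3*1 + 0 = 3, q_0 = 3*0 + 1 = 1.
  i=1: a_1=3, p_1 = 3*3 + 1 = 10, q_1 = 3*1 + 0 = 3.
Check: 10^2 - 11*3^2 = 100 - 99 = 1, so (x, y) = (10, 3) solves the equation, and by the theorem it is the least positive solution.

(x, y) = (10, 3)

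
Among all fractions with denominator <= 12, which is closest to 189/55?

24/7

Expand x = 189/55 as a continued fraction with the Euclidean algorithm:
  189 = 3*55 + 24, so a_0 = 3.
  55 = 2*24 + 7, so a_1 = 2.
  24 = 3*7 + 3, so a_2 = 3.
  7 = 2*3 + 1, so a_3 = 2.
  3 = 3*1 + 0, so a_4 = 3.
so x = [3; 2, 3, 2, 3].
Convergents (p_i = a_i*p_{i-1} + p_{i-2}, q_i = a_i*q_{i-1} + q_{i-2} with p_{-2}=0, p_{-1}=1, q_{-2}=1, q_{-1}=0), until the denominator exceeds 12:
  i=0: a_0=3, p_0 = 3*1 + 0 = 3, q_0 = 3*0 + 1 = 1.
  i=1: a_1=2, p_1 = 2*3 + 1 = 7, q_1 = 2*1 + 0 = 2.
  i=2: a_2=3, p_2 = 3*7 + 3 = 24, q_2 = 3*2 + 1 = 7.
  i=3: a_3=2, p_3 = 2*24 + 7 = 55, q_3 = 2*7 + 2 = 16.
q_3 = 16 > 12, so the last convergent with denominator <= 12 is p_2/q_2 = 24/7.
The closest fraction with denominator <= 12 is either p_2/q_2 or the intermediate fraction (k*p_2 + p_1)/(k*q_2 + q_1) with the largest k >= 1 whose denominator stays <= 12; these approach x as k grows, and every other convergent or intermediate fraction in range is farther away.
Largest k: floor((12 - q_1)/q_2) = floor((12 - 2)/7) = 1.
That gives (1*24 + 7)/(1*7 + 2) = 31/9.
Compare the errors: |x - 24/7| = |189*7 - 24*55|/(55*7) = 3/385, and |x - 31/9| = |189*9 - 31*55|/(55*9) = 4/495.
Cross-multiplying, 3*495 = 1485 < 1540 = 4*385, so 3/385 is smaller: the convergent 24/7 is closer to x than 31/9.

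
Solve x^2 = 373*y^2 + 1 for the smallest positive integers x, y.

(x, y) = (52387849, 2712540)

First expand sqrt(373) as a continued fraction. With x_i = (sqrt(373) + m_i)/d_i and (m_0, d_0) = (0, 1): a_0 = floor(sqrt(373)) = 19, since 19^2 = 361 <= 373 < 400 = 20^2.
Iterate m_{i+1} = d_i*a_i - m_i, d_{i+1} = (373 - m_{i+1}^2)/d_i, a_{i+1} = floor((a_0 + m_{i+1})/d_{i+1}):
  m_1 = 1*19 - 0 = 19, d_1 = (373 - 19^2)/1 = 12/1 = 12, a_1 = floor((19 + 19)/12) = 3.
  m_2 = 12*3 - 19 = 17, d_2 = (373 - 17^2)/12 = 84/12 = 7, a_2 = floor((19 + 17)/7) = 5.
  m_3 = 7*5 - 17 = 18, d_3 = (373 - 18^2)/7 = 49/7 = 7, a_3 = floor((19 + 18)/7) = 5.
  m_4 = 7*5 - 18 = 17, d_4 = (373 - 17^2)/7 = 84/7 = 12, a_4 = floor((19 + 17)/12) = 3.
  m_5 = 12*3 - 17 = 19, d_5 = (373 - 19^2)/12 = 12/12 = 1, a_5 = floor((19 + 19)/1) = 38.
  m_6 = 1*38 - 19 = 19, d_6 = (373 - 19^2)/1 = 12/1 = 12: (m_6, d_6) = (m_1, d_1) = (19, 12), so from here the quotients repeat a_1, ..., a_5; the period length is 5.
So sqrt(373) = [19; (3, 5, 5, 3, 38)] with period length k = 5.
k is odd, so (p_{k-1}, q_{k-1}) only solves x^2 - 373y^2 = -1 and the fundamental solution of x^2 - 373y^2 = 1 is (p_{2k-1}, q_{2k-1}) = (p_9, q_9); compute convergents through index 9, running through the period twice.
Convergents (p_i = a_i*p_{i-1} + p_{i-2}, q_i = a_i*q_{i-1} + q_{i-2} with p_{-2}=0, p_{-1}=1, q_{-2}=1, q_{-1}=0):
  i=0: a_0=19, p_0 = 19*1 + 0 = 19, q_0 = 19*0 + 1 = 1.
  i=1: a_1=3, p_1 = 3*19 + 1 = 58, q_1 = 3*1 + 0 = 3.
  i=2: a_2=5, p_2 = 5*58 + 19 = 309, q_2 = 5*3 + 1 = 16.
  i=3: a_3=5, p_3 = 5*309 + 58 = 1603, q_3 = 5*16 + 3 = 83.
  i=4: a_4=3, p_4 = 3*1603 + 309 = 5118, q_4 = 3*83 + 16 = 265.
  i=5: a_5=38, p_5 = 38*5118 + 1603 = 196087, q_5 = 38*265 + 83 = 10153.
  i=6: a_6=3, p_6 = 3*196087 + 5118 = 593379, q_6 = 3*10153 + 265 = 30724.
  i=7: a_7=5, p_7 = 5*593379 + 196087 = 3162982, q_7 = 5*30724 + 10153 = 163773.
  i=8: a_8=5, p_8 = 5*3162982 + 593379 = 16408289, q_8 = 5*163773 + 30724 = 849589.
  i=9: a_9=3, p_9 = 3*16408289 + 3162982 = 52387849, q_9 = 3*849589 + 163773 = 2712540.
Indeed p_4^2 - 373*q_4^2 = 26193924 - 26193925 = -1, not +1.
Check: 52387849^2 - 373*2712540^2 = 2744486722846801 - 2744486722846800 = 1, so (x, y) = (52387849, 2712540) solves the equation, and by the theorem it is the least positive solution.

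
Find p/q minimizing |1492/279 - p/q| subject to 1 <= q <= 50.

Expand x = 1492/279 as a continued fraction with the Euclidean algorithm:
  1492 = 5*279 + 97, so a_0 = 5.
  279 = 2*97 + 85, so a_1 = 2.
  97 = 1*85 + 12, so a_2 = 1.
  85 = 7*12 + 1, so a_3 = 7.
  12 = 12*1 + 0, so a_4 = 12.
so x = [5; 2, 1, 7, 12].
Convergents (p_i = a_i*p_{i-1} + p_{i-2}, q_i = a_i*q_{i-1} + q_{i-2} with p_{-2}=0, p_{-1}=1, q_{-2}=1, q_{-1}=0), until the denominator exceeds 50:
  i=0: a_0=5, p_0 = 5*1 + 0 = 5, q_0 = 5*0 + 1 = 1.
  i=1: a_1=2, p_1 = 2*5 + 1 = 11, q_1 = 2*1 + 0 = 2.
  i=2: a_2=1, p_2 = 1*11 + 5 = 16, q_2 = 1*2 + 1 = 3.
  i=3: a_3=7, p_3 = 7*16 + 11 = 123, q_3 = 7*3 + 2 = 23.
  i=4: a_4=12, p_4 = 12*123 + 16 = 1492, q_4 = 12*23 + 3 = 279.
q_4 = 279 > 50, so the last convergent with denominator <= 50 is p_3/q_3 = 123/23.
The closest fraction with denominator <= 50 is either p_3/q_3 or the intermediate fraction (k*p_3 + p_2)/(k*q_3 + q_2) with the largest k >= 1 whose denominator stays <= 50; these approach x as k grows, and every other convergent or intermediate fraction in range is farther away.
Largest k: floor((50 - q_2)/q_3) = floor((50 - 3)/23) = 2.
That gives (2*123 + 16)/(2*23 + 3) = 262/49.
Compare the errors: |x - 123/23| = |1492*23 - 123*279|/(279*23) = 1/6417, and |x - 262/49| = |1492*49 - 262*279|/(279*49) = 10/13671.
Cross-multiplying, 1*13671 = 13671 < 64170 = 10*6417, so 1/6417 is smaller: the convergent 123/23 is closer to x than 262/49.

123/23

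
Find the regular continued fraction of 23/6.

Run the Euclidean algorithm on 23 and 6; the successive quotients are the partial quotients a_0, a_1, ... (each step inverts the fractional part left over by the previous one):
  23 = 3*6 + 5, so a_0 = 3.
  6 = 1*5 + 1, so a_1 = 1.
  5 = 5*1 + 0, so a_2 = 5.
The remainder reaches 0 after 3 divisions, so the expansion has 3 partial quotients, read off in order.

[3; 1, 5]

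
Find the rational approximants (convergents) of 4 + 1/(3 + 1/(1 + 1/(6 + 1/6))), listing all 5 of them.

4/1, 13/3, 17/4, 115/27, 707/166

Using the convergent recurrence p_i = a_i*p_{i-1} + p_{i-2}, q_i = a_i*q_{i-1} + q_{i-2} with p_{-2}=0, p_{-1}=1, q_{-2}=1, q_{-1}=0:
  i=0: a_0=4, p_0 = 4*1 + 0 = 4, q_0 = 4*0 + 1 = 1.
  i=1: a_1=3, p_1 = 3*4 + 1 = 13, q_1 = 3*1 + 0 = 3.
  i=2: a_2=1, p_2 = 1*13 + 4 = 17, q_2 = 1*3 + 1 = 4.
  i=3: a_3=6, p_3 = 6*17 + 13 = 115, q_3 = 6*4 + 3 = 27.
  i=4: a_4=6, p_4 = 6*115 + 17 = 707, q_4 = 6*27 + 4 = 166.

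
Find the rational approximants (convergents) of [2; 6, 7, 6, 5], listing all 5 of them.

Using the convergent recurrence p_i = a_i*p_{i-1} + p_{i-2}, q_i = a_i*q_{i-1} + q_{i-2} with p_{-2}=0, p_{-1}=1, q_{-2}=1, q_{-1}=0:
  i=0: a_0=2, p_0 = 2*1 + 0 = 2, q_0 = 2*0 + 1 = 1.
  i=1: a_1=6, p_1 = 6*2 + 1 = 13, q_1 = 6*1 + 0 = 6.
  i=2: a_2=7, p_2 = 7*13 + 2 = 93, q_2 = 7*6 + 1 = 43.
  i=3: a_3=6, p_3 = 6*93 + 13 = 571, q_3 = 6*43 + 6 = 264.
  i=4: a_4=5, p_4 = 5*571 + 93 = 2948, q_4 = 5*264 + 43 = 1363.

2/1, 13/6, 93/43, 571/264, 2948/1363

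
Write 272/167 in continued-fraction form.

[1; 1, 1, 1, 2, 3, 1, 4]

Run the Euclidean algorithm on 272 and 167; the successive quotients are the partial quotients a_0, a_1, ... (each step inverts the fractional part left over by the previous one):
  272 = 1*167 + 105, so a_0 = 1.
  167 = 1*105 + 62, so a_1 = 1.
  105 = 1*62 + 43, so a_2 = 1.
  62 = 1*43 + 19, so a_3 = 1.
  43 = 2*19 + 5, so a_4 = 2.
  19 = 3*5 + 4, so a_5 = 3.
  5 = 1*4 + 1, so a_6 = 1.
  4 = 4*1 + 0, so a_7 = 4.
The remainder reaches 0 after 8 divisions, so the expansion has 8 partial quotients, read off in order.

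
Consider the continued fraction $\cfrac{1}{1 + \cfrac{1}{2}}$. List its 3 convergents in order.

Using the convergent recurrence p_i = a_i*p_{i-1} + p_{i-2}, q_i = a_i*q_{i-1} + q_{i-2} with p_{-2}=0, p_{-1}=1, q_{-2}=1, q_{-1}=0:
  i=0: a_0=0, p_0 = 0*1 + 0 = 0, q_0 = 0*0 + 1 = 1.
  i=1: a_1=1, p_1 = 1*0 + 1 = 1, q_1 = 1*1 + 0 = 1.
  i=2: a_2=2, p_2 = 2*1 + 0 = 2, q_2 = 2*1 + 1 = 3.

0/1, 1/1, 2/3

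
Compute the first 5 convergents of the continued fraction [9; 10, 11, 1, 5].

Using the convergent recurrence p_i = a_i*p_{i-1} + p_{i-2}, q_i = a_i*q_{i-1} + q_{i-2} with p_{-2}=0, p_{-1}=1, q_{-2}=1, q_{-1}=0:
  i=0: a_0=9, p_0 = 9*1 + 0 = 9, q_0 = 9*0 + 1 = 1.
  i=1: a_1=10, p_1 = 10*9 + 1 = 91, q_1 = 10*1 + 0 = 10.
  i=2: a_2=11, p_2 = 11*91 + 9 = 1010, q_2 = 11*10 + 1 = 111.
  i=3: a_3=1, p_3 = 1*1010 + 91 = 1101, q_3 = 1*111 + 10 = 121.
  i=4: a_4=5, p_4 = 5*1101 + 1010 = 6515, q_4 = 5*121 + 111 = 716.

9/1, 91/10, 1010/111, 1101/121, 6515/716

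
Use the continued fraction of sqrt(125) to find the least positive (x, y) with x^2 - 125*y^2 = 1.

First expand sqrt(125) as a continued fraction. With x_i = (sqrt(125) + m_i)/d_i and (m_0, d_0) = (0, 1): a_0 = floor(sqrt(125)) = 11, since 11^2 = 121 <= 125 < 144 = 12^2.
Iterate m_{i+1} = d_i*a_i - m_i, d_{i+1} = (125 - m_{i+1}^2)/d_i, a_{i+1} = floor((a_0 + m_{i+1})/d_{i+1}):
  m_1 = 1*11 - 0 = 11, d_1 = (125 - 11^2)/1 = 4/1 = 4, a_1 = floor((11 + 11)/4) = 5.
  m_2 = 4*5 - 11 = 9, d_2 = (125 - 9^2)/4 = 44/4 = 11, a_2 = floor((11 + 9)/11) = 1.
  m_3 = 11*1 - 9 = 2, d_3 = (125 - 2^2)/11 = 121/11 = 11, a_3 = floor((11 + 2)/11) = 1.
  m_4 = 11*1 - 2 = 9, d_4 = (125 - 9^2)/11 = 44/11 = 4, a_4 = floor((11 + 9)/4) = 5.
  m_5 = 4*5 - 9 = 11, d_5 = (125 - 11^2)/4 = 4/4 = 1, a_5 = floor((11 + 11)/1) = 22.
  m_6 = 1*22 - 11 = 11, d_6 = (125 - 11^2)/1 = 4/1 = 4: (m_6, d_6) = (m_1, d_1) = (11, 4), so from here the quotients repeat a_1, ..., a_5; the period length is 5.
So sqrt(125) = [11; (5, 1, 1, 5, 22)] with period length k = 5.
k is odd, so (p_{k-1}, q_{k-1}) only solves x^2 - 125y^2 = -1 and the fundamental solution of x^2 - 125y^2 = 1 is (p_{2k-1}, q_{2k-1}) = (p_9, q_9); compute convergents through index 9, running through the period twice.
Convergents (p_i = a_i*p_{i-1} + p_{i-2}, q_i = a_i*q_{i-1} + q_{i-2} with p_{-2}=0, p_{-1}=1, q_{-2}=1, q_{-1}=0):
  i=0: a_0=11, p_0 = 11*1 + 0 = 11, q_0 = 11*0 + 1 = 1.
  i=1: a_1=5, p_1 = 5*11 + 1 = 56, q_1 = 5*1 + 0 = 5.
  i=2: a_2=1, p_2 = 1*56 + 11 = 67, q_2 = 1*5 + 1 = 6.
  i=3: a_3=1, p_3 = 1*67 + 56 = 123, q_3 = 1*6 + 5 = 11.
  i=4: a_4=5, p_4 = 5*123 + 67 = 682, q_4 = 5*11 + 6 = 61.
  i=5: a_5=22, p_5 = 22*682 + 123 = 15127, q_5 = 22*61 + 11 = 1353.
  i=6: a_6=5, p_6 = 5*15127 + 682 = 76317, q_6 = 5*1353 + 61 = 6826.
  i=7: a_7=1, p_7 = 1*76317 + 15127 = 91444, q_7 = 1*6826 + 1353 = 8179.
  i=8: a_8=1, p_8 = 1*91444 + 76317 = 167761, q_8 = 1*8179 + 6826 = 15005.
  i=9: a_9=5, p_9 = 5*167761 + 91444 = 930249, q_9 = 5*15005 + 8179 = 83204.
Indeed p_4^2 - 125*q_4^2 = 465124 - 465125 = -1, not +1.
Check: 930249^2 - 125*83204^2 = 865363202001 - 865363202000 = 1, so (x, y) = (930249, 83204) solves the equation, and by the theorem it is the least positive solution.

(x, y) = (930249, 83204)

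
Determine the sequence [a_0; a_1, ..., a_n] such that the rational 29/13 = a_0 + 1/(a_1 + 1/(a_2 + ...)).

[2; 4, 3]

Run the Euclidean algorithm on 29 and 13; the successive quotients are the partial quotients a_0, a_1, ... (each step inverts the fractional part left over by the previous one):
  29 = 2*13 + 3, so a_0 = 2.
  13 = 4*3 + 1, so a_1 = 4.
  3 = 3*1 + 0, so a_2 = 3.
The remainder reaches 0 after 3 divisions, so the expansion has 3 partial quotients, read off in order.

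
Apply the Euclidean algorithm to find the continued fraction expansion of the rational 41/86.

[0; 2, 10, 4]

Run the Euclidean algorithm on 41 and 86; the successive quotients are the partial quotients a_0, a_1, ... (each step inverts the fractional part left over by the previous one):
  41 = 0*86 + 41, so a_0 = 0.
  86 = 2*41 + 4, so a_1 = 2.
  41 = 10*4 + 1, so a_2 = 10.
  4 = 4*1 + 0, so a_3 = 4.
The remainder reaches 0 after 4 divisions, so the expansion has 4 partial quotients, read off in order.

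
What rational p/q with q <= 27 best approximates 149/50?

Expand x = 149/50 as a continued fraction with the Euclidean algorithm:
  149 = 2*50 + 49, so a_0 = 2.
  50 = 1*49 + 1, so a_1 = 1.
  49 = 49*1 + 0, so a_2 = 49.
so x = [2; 1, 49].
Convergents (p_i = a_i*p_{i-1} + p_{i-2}, q_i = a_i*q_{i-1} + q_{i-2} with p_{-2}=0, p_{-1}=1, q_{-2}=1, q_{-1}=0), until the denominator exceeds 27:
  i=0: a_0=2, p_0 = 2*1 + 0 = 2, q_0 = 2*0 + 1 = 1.
  i=1: a_1=1, p_1 = 1*2 + 1 = 3, q_1 = 1*1 + 0 = 1.
  i=2: a_2=49, p_2 = 49*3 + 2 = 149, q_2 = 49*1 + 1 = 50.
q_2 = 50 > 27, so the last convergent with denominator <= 27 is p_1/q_1 = 3/1.
The closest fraction with denominator <= 27 is either p_1/q_1 or the intermediate fraction (k*p_1 + p_0)/(k*q_1 + q_0) with the largest k >= 1 whose denominator stays <= 27; these approach x as k grows, and every other convergent or intermediate fraction in range is farther away.
Largest k: floor((27 - q_0)/q_1) = floor((27 - 1)/1) = 26.
That gives (26*3 + 2)/(26*1 + 1) = 80/27.
Compare the errors: |x - 3/1| = |149*1 - 3*50|/(50*1) = 1/50, and |x - 80/27| = |149*27 - 80*50|/(50*27) = 23/1350.
Cross-multiplying, 23*50 = 1150 < 1350 = 1*1350, so 23/1350 is smaller: the intermediate fraction 80/27 is closer to x than 3/1.

80/27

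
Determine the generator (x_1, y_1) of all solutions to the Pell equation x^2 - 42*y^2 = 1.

First expand sqrt(42) as a continued fraction. With x_i = (sqrt(42) + m_i)/d_i and (m_0, d_0) = (0, 1): a_0 = floor(sqrt(42)) = 6, since 6^2 = 36 <= 42 < 49 = 7^2.
Iterate m_{i+1} = d_i*a_i - m_i, d_{i+1} = (42 - m_{i+1}^2)/d_i, a_{i+1} = floor((a_0 + m_{i+1})/d_{i+1}):
  m_1 = 1*6 - 0 = 6, d_1 = (42 - 6^2)/1 = 6/1 = 6, a_1 = floor((6 + 6)/6) = 2.
  m_2 = 6*2 - 6 = 6, d_2 = (42 - 6^2)/6 = 6/6 = 1, a_2 = floor((6 + 6)/1) = 12.
  m_3 = 1*12 - 6 = 6, d_3 = (42 - 6^2)/1 = 6/1 = 6: (m_3, d_3) = (m_1, d_1) = (6, 6), so from here the quotients repeat a_1, a_2; the period length is 2.
So sqrt(42) = [6; (2, 12)] with period length k = 2.
k is even, so the fundamental solution of x^2 - 42y^2 = 1 is (p_{k-1}, q_{k-1}) = (p_1, q_1); compute convergents through index 1.
Convergents (p_i = a_i*p_{i-1} + p_{i-2}, q_i = a_i*q_{i-1} + q_{i-2} with p_{-2}=0, p_{-1}=1, q_{-2}=1, q_{-1}=0):
  i=0: a_0=6, p_0 = 6*1 + 0 = 6, q_0 = 6*0 + 1 = 1.
  i=1: a_1=2, p_1 = 2*6 + 1 = 13, q_1 = 2*1 + 0 = 2.
Check: 13^2 - 42*2^2 = 169 - 168 = 1, so (x, y) = (13, 2) solves the equation, and by the theorem it is the least positive solution.

(x, y) = (13, 2)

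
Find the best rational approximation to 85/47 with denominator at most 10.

9/5

Expand x = 85/47 as a continued fraction with the Euclidean algorithm:
  85 = 1*47 + 38, so a_0 = 1.
  47 = 1*38 + 9, so a_1 = 1.
  38 = 4*9 + 2, so a_2 = 4.
  9 = 4*2 + 1, so a_3 = 4.
  2 = 2*1 + 0, so a_4 = 2.
so x = [1; 1, 4, 4, 2].
Convergents (p_i = a_i*p_{i-1} + p_{i-2}, q_i = a_i*q_{i-1} + q_{i-2} with p_{-2}=0, p_{-1}=1, q_{-2}=1, q_{-1}=0), until the denominator exceeds 10:
  i=0: a_0=1, p_0 = 1*1 + 0 = 1, q_0 = 1*0 + 1 = 1.
  i=1: a_1=1, p_1 = 1*1 + 1 = 2, q_1 = 1*1 + 0 = 1.
  i=2: a_2=4, p_2 = 4*2 + 1 = 9, q_2 = 4*1 + 1 = 5.
  i=3: a_3=4, p_3 = 4*9 + 2 = 38, q_3 = 4*5 + 1 = 21.
q_3 = 21 > 10, so the last convergent with denominator <= 10 is p_2/q_2 = 9/5.
The closest fraction with denominator <= 10 is either p_2/q_2 or the intermediate fraction (k*p_2 + p_1)/(k*q_2 + q_1) with the largest k >= 1 whose denominator stays <= 10; these approach x as k grows, and every other convergent or intermediate fraction in range is farther away.
Largest k: floor((10 - q_1)/q_2) = floor((10 - 1)/5) = 1.
That gives (1*9 + 2)/(1*5 + 1) = 11/6.
Compare the errors: |x - 9/5| = |85*5 - 9*47|/(47*5) = 2/235, and |x - 11/6| = |85*6 - 11*47|/(47*6) = 7/282.
Cross-multiplying, 2*282 = 564 < 1645 = 7*235, so 2/235 is smaller: the convergent 9/5 is closer to x than 11/6.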